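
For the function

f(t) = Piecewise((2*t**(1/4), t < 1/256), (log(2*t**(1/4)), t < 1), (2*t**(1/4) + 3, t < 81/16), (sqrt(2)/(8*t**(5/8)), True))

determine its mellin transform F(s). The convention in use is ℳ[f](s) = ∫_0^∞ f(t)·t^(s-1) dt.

(-4320*2**(8*s)*s**2*(8*s - 5) + 216*2**(8*s)*s*(4*s + 1)*(8*s - 5)*log(2) - 648*2**(8*s)*s*(8*s - 5) - 54*2**(8*s)*(4*s + 1)*(8*s - 5) - 64*sqrt(3)*6**(4*s)*s**2*(4*s + 1) + 5184*6**(4*s)*s**2*(8*s - 5) + 648*6**(4*s)*s*(8*s - 5) + 432*s**2*(8*s - 5) + 216*s*(4*s + 1)*(8*s - 5)*log(2) + (8*s - 5)*(216*s + 54))/(216*2**(8*s)*s**2*(4*s + 1)*(8*s - 5))
  -1/4 < Re(s) < 5/8

remove the power substitution first: 2*sqrt(t) on [0, 1/16); log(2*sqrt(t)) on [1/16, 1); 2*sqrt(t) + 3 on [1, 9/4); …
strip the power substitution: 2*t on [0, 1/4); log(2*t) on [1/4, 1); 2*t + 3 on [1, 3/2); …
invert the common scale on t to get t on [0, 1/2); log(t) on [1/2, 2); t + 3 on [2, 3); …
decompose at 1/256, 1, 81/16; ℳ[f](s) sums the 4 pieces' integrals
segment [0, 1/256) carries 2*t**(1/4); integrate it
∫ log(2*t**(1/4))·t^(s-1) over [1/256, 1)
∫ (2*t**(1/4) + 3)·t^(s-1) over [1, 81/16)
on [81/16, ∞) integrate f = sqrt(2)/(8*t**(5/8)) against the kernel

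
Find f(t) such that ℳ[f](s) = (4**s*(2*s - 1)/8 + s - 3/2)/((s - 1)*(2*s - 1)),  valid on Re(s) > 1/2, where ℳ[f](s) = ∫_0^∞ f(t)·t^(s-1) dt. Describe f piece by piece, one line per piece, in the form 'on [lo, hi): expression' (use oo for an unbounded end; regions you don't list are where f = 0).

on [0, 1): 1/sqrt(t)
on [1, 4): 1/(2*t)

invert the power substitution to get 1/t on [0, 1); 1/(2*t**2) on [1, 2)
strip the shared t-power: 1 on [0, 1); 1/(2*t) on [1, 2)
remove the shared t-power first: t on [0, 1); 1/2 on [1, 2)
decompose at 1; ℳ[f](s) sums the 2 pieces' integrals
the [0, 1) slice contributes ∫ 1/sqrt(t)·t^(s-1) dt
[1, 4) adds the kernel integral of 1/(2*t)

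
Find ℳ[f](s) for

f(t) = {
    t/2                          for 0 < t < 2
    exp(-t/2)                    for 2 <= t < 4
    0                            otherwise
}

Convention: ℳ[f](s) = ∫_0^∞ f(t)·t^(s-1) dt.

2**s*((s + 1)*uppergamma(s, 1) - (s + 1)*uppergamma(s, 2) + 1)/(s + 1)
  Re(s) > -1

undo the common scale on t: t on [0, 1); exp(-t) on [1, 2)
treat the 2 regions marked off by 2 separately and sum
∫ over [0, 2) of t/2·t^(s-1) joins the sum
the [2, 4) slice contributes ∫ exp(-t/2)·t^(s-1) dt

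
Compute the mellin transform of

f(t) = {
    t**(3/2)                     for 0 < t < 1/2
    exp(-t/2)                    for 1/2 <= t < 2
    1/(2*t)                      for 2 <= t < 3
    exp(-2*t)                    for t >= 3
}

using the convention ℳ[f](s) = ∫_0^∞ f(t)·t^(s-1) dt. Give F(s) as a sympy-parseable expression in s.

(12*24**s*(s - 1)*(2*s + 3)*uppergamma(s, 1/4) - 12*24**s*(s - 1)*(2*s + 3)*uppergamma(s, 1) - 3*24**s*(2*s + 3) + 2*36**s*(2*s + 3) + 12*6**s*(s - 1)*(2*s + 3)*uppergamma(s, 6) + 6*sqrt(2)*6**s*(s - 1))/(12*12**s*(s - 1)*(2*s + 3))
  Re(s) > -3/2

linearity at 1/2, 2, 3 turns ℳ[f](s) into 4 summed integrals
on [0, 1/2): add ∫ t**(3/2)·t^(s-1) dt
for t in [1/2, 2): the term is ∫ exp(-t/2)·t^(s-1)
∫ over [2, 3) of 1/(2*t)·t^(s-1) joins the sum
[3, ∞) adds the kernel integral of exp(-2*t)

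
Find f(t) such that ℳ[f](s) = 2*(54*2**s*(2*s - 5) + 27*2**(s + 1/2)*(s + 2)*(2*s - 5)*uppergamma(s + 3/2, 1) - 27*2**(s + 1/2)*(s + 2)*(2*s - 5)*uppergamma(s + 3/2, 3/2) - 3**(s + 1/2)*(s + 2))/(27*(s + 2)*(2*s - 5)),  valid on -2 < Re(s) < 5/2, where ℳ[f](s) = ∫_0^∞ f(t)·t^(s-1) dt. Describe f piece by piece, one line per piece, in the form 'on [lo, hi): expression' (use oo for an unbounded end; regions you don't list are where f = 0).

on [0, 2): t**2
on [2, 3): t**(3/2)*exp(-t/2)
on [3, oo): t**(-5/2)

remove the shared t-power first: t**(3/2) on [0, 2); t*exp(-t/2) on [2, 3); t**(-3) on [3, ∞)
undo the shared t-power: sqrt(t) on [0, 2); exp(-t/2) on [2, 3); t**(-4) on [3, ∞)
f breaks at 2, 3 into 3 integrals to sum
on [0, 2) integrate f = t**2 against the kernel
segment 2 to 3 holds t**(3/2)*exp(-t/2); add its integral
∫ over [3, ∞) of t**(-5/2)·t^(s-1) joins the sum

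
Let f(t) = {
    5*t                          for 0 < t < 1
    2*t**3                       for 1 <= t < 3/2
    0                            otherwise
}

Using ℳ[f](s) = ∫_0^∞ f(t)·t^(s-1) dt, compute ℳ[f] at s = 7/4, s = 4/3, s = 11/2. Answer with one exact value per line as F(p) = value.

f breaks at 1 into 2 integrals to sum
∫ 5*t·t^(s-1) over [0, 1)
the [1, 3/2) slice contributes ∫ 2*t**3·t^(s-1) dt

F(7/4) = 292/209 + 81*2**(1/4)*3**(3/4)/76
F(4/3) = 153/91 + 243*2**(2/3)*3**(1/3)/208
F(11/2) = 118/221 + 6561*sqrt(6)/2176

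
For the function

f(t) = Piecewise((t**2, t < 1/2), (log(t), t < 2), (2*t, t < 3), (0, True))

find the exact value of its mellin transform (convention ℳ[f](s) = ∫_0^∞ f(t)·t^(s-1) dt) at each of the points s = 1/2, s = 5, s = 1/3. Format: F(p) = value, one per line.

cuts at 1/2, 2: linearity sums the 3 kernel integrals
between 0 and 1/2 the integrand is t**2·t^(s-1)
segment 1/2 to 2 holds log(t); add its integral
on [2, 3) integrate f = 2*t against the kernel

F(1/2) = sqrt(2)*(-277 + 180*log(2) + 120*sqrt(6))/60
F(5) = 205*log(2)/32 + 14810143/67200
F(1/3) = 3*2**(2/3)*(-112*2**(2/3) + log(2**(28 + 28*2**(2/3))) + 42*6**(1/3) + 85)/56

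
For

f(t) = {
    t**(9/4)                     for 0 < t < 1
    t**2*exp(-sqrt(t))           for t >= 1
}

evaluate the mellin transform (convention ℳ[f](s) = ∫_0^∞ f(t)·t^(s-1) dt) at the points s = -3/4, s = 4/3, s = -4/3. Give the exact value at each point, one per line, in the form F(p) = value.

F(-3/4) = 3*sqrt(pi)*erfc(1)/2 + 2/3 + 5*exp(-1)
F(4/3) = 12/43 + 2*uppergamma(20/3, 1)
F(-4/3) = 2*uppergamma(4/3, 1) + 12/11

invert the shared t-power to get t**(1/4) on [0, 1); exp(-sqrt(t)) on [1, ∞)
back out the power substitution: sqrt(t) on [0, 1); exp(-t) on [1, ∞)
summing 2 kernel integrals split by 1 yields ℳ[f](s)
for t in [0, 1): the term is ∫ t**(9/4)·t^(s-1)
on [1, ∞): add ∫ t**2*exp(-sqrt(t))·t^(s-1) dt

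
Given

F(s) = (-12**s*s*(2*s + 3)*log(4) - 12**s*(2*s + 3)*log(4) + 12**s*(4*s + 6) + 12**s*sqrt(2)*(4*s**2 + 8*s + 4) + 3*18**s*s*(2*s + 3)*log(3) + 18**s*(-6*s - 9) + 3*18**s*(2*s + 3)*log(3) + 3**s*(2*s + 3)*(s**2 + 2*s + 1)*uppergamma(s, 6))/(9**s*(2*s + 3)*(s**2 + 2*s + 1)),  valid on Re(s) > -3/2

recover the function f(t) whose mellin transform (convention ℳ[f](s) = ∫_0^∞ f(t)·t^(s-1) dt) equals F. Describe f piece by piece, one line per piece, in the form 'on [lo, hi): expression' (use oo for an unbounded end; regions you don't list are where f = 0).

on [0, 4/3): 3*sqrt(6)*t**(3/2)/4
on [4/3, 2): 3*t*log(3*t/2)/2
on [2, oo): exp(-3*t)

remove the common scale on t first: t**(3/2) on [0, 2); t*log(t) on [2, 3); exp(-2*t) on [3, ∞)
summing 3 kernel integrals split by 4/3, 2 yields ℳ[f](s)
piece [0, 4/3): integrate 3*sqrt(6)*t**(3/2)/4 against the kernel
∫ over [4/3, 2) of 3*t*log(3*t/2)/2·t^(s-1) joins the sum
[2, ∞) adds the kernel integral of exp(-3*t)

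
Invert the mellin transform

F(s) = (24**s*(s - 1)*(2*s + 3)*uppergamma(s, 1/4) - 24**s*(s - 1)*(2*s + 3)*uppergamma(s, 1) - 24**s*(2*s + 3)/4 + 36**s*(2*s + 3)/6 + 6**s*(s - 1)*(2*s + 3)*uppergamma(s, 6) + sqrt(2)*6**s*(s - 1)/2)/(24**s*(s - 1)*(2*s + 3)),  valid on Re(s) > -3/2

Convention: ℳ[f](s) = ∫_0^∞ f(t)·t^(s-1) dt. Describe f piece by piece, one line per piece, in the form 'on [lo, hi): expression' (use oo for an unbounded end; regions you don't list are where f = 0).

back out the common scale on t: t**(3/2) on [0, 1/2); exp(-t/2) on [1/2, 2); 1/(2*t) on [2, 3); …
integrate the 4 segments split at 1/4, 1, 3/2, then add the results
over [0, 1/4), the kernel integral of 2*sqrt(2)*t**(3/2) enters the sum
over [1/4, 1), the kernel integral of exp(-t) enters the sum
segment 1 to 3/2 holds 1/(4*t); add its integral
∫ exp(-4*t)·t^(s-1) over [3/2, ∞)

on [0, 1/4): 2*sqrt(2)*t**(3/2)
on [1/4, 1): exp(-t)
on [1, 3/2): 1/(4*t)
on [3/2, oo): exp(-4*t)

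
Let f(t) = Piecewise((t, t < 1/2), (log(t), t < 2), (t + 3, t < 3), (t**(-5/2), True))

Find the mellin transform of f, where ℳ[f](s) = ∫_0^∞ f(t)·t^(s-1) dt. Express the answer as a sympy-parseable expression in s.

split f at 1/2, 2, 3: ℳ[f](s) collects 4 kernel integrals
[0, 1/2) adds the kernel integral of t
for t in [1/2, 2): the term is ∫ log(t)·t^(s-1)
[2, 3) adds the kernel integral of (t + 3)
on [3, ∞) integrate f = t**(-5/2) against the kernel

(-270*2**(2*s)*s**2*(2*s - 5) + 54*2**(2*s)*s*(s + 1)*(2*s - 5)*log(2) - 162*2**(2*s)*s*(2*s - 5) - 54*2**(2*s)*(s + 1)*(2*s - 5) - 4*sqrt(3)*6**s*s**2*(s + 1) + 324*6**s*s**2*(2*s - 5) + 162*6**s*s*(2*s - 5) + 27*s**2*(2*s - 5) + 54*s*(s + 1)*(2*s - 5)*log(2) + (2*s - 5)*(54*s + 54))/(54*2**s*s**2*(s + 1)*(2*s - 5))
  -1 < Re(s) < 5/2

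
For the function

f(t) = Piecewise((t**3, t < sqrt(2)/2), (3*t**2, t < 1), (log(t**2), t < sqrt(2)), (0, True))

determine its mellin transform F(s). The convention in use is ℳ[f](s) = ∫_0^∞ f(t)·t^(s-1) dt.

(sqrt(2)/2)**s*(12*2**(s/2)*s**2*(s + 3) + 8*2**(s/2)*(s + 2)*(s + 3) + 4*2**s*s*(s + 2)*(s + 3)*log(2) - 8*2**s*(s + 2)*(s + 3) + sqrt(2)*s**2*(s + 2) - 6*s**2*(s + 3))/(4*s**2*(s + 2)*(s + 3))
  Re(s) > -3

invert the power substitution to get t**(3/2) on [0, 1/2); 3*t on [1/2, 1); log(t) on [1, 2)
f breaks at sqrt(2)/2, 1 into 3 integrals to sum
between 0 and sqrt(2)/2 the integrand is t**3·t^(s-1)
the [sqrt(2)/2, 1) slice contributes ∫ 3*t**2·t^(s-1) dt
over [1, sqrt(2)), the kernel integral of log(t**2) enters the sum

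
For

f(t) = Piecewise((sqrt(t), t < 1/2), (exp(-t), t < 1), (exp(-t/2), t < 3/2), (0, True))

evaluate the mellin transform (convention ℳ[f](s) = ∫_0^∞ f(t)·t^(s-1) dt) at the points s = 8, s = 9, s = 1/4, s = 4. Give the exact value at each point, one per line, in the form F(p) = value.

slice at 1/2, 1, transform all 3 pieces, and sum them
∫ sqrt(t)·t^(s-1) over [0, 1/2)
piece [1/2, 1): integrate exp(-t) against the kernel
on [1, 3/2) integrate f = exp(-t/2) against the kernel

F(8) = -174811815*exp(-3/4)/64 - 13700*exp(-1) + sqrt(2)/4352 + 273351111*exp(-1/2)/128
F(9) = -5593984641*exp(-3/4)/128 - 109601*exp(-1) + sqrt(2)/9728 + 8730218097*exp(-1/2)/256
F(1/4) = -2**(1/4)*uppergamma(1/4, 3/4) - uppergamma(1/4, 1) + uppergamma(1/4, 1/2) + 2**(1/4)*uppergamma(1/4, 1/2) + 2*2**(1/4)/3
F(4) = -807*exp(-3/4)/4 - 16*exp(-1) + sqrt(2)/144 + 1343*exp(-1/2)/8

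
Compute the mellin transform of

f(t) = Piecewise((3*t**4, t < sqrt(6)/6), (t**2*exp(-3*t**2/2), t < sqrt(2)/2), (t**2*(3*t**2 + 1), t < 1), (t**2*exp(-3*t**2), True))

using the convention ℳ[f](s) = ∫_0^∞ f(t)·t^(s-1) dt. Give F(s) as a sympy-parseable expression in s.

(2*2**(s/2)*(s + 2)*(s + 4)*uppergamma(s/2 + 1, 3) + 4*2**s*(s + 2)*(s + 4)*uppergamma(s/2 + 1, 1/4) - 4*2**s*(s + 2)*(s + 4)*uppergamma(s/2 + 1, 3/4) - 15*3**(s/2)*(s + 2) - 12*3**(s/2) + 48*6**(s/2)*(s + 2) + 24*6**(s/2) + s + 2)/(12*6**(s/2)*(s + 2)*(s + 4))
  Re(s) > -4

undo the shared t-power: 3*t**2 on [0, sqrt(6)/6); exp(-3*t**2/2) on [sqrt(6)/6, sqrt(2)/2); 3*t**2 + 1 on [sqrt(2)/2, 1); …
remove the power substitution first: 3*t on [0, 1/6); exp(-3*t/2) on [1/6, 1/2); 3*t + 1 on [1/2, 1); …
the common scale on t comes off first: t on [0, 1/2); exp(-t/2) on [1/2, 3/2); t + 1 on [3/2, 3); …
integrate the 4 segments split at sqrt(6)/6, sqrt(2)/2, 1, then add the results
∫ 3*t**4·t^(s-1) over [0, sqrt(6)/6)
on [sqrt(6)/6, sqrt(2)/2): add ∫ t**2*exp(-3*t**2/2)·t^(s-1) dt
∫ over [sqrt(2)/2, 1) of t**2*(3*t**2 + 1)·t^(s-1) joins the sum
segment 1 to ∞ holds t**2*exp(-3*t**2); add its integral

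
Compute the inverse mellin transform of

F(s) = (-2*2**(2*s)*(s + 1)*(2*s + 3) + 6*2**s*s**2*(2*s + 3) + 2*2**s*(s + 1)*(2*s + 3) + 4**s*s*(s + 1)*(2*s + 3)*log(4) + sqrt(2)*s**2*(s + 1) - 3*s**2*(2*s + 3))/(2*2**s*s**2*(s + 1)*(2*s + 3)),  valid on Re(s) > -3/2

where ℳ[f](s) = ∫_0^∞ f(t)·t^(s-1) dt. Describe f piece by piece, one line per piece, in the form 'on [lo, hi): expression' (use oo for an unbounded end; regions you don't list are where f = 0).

the 3 pieces separated at 1/2, 1 each add one integral
between 0 and 1/2 the integrand is t**(3/2)·t^(s-1)
between 1/2 and 1 the integrand is 3*t·t^(s-1)
piece [1, 2): integrate log(t) against the kernel

on [0, 1/2): t**(3/2)
on [1/2, 1): 3*t
on [1, 2): log(t)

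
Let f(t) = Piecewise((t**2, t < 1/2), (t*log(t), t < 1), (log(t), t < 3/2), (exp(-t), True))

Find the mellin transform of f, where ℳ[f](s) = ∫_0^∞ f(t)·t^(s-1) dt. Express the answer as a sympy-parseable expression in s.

(4*2**s*s**2*(s + 2)*(s**2 + 2*s + 1)*uppergamma(s, 3/2) - 4*2**s*s**2*(s + 2) + 4*2**s*(s + 2)*(s**2 + 2*s + 1) + 3**s*s*(s + 2)*(-4*log(2) + 4*log(3))*(s**2 + 2*s + 1) - 4*3**s*(s + 2)*(s**2 + 2*s + 1) + s**3*(s + 2)*log(4) + s**2*(s + 2)*log(4) + 2*s**2*(s + 2) + s**2*(s**2 + 2*s + 1))/(4*2**s*s**2*(s + 2)*(s**2 + 2*s + 1))
  Re(s) > -2

treat the 4 regions marked off by 1/2, 1, 3/2 separately and sum
the [0, 1/2) slice contributes ∫ t**2·t^(s-1) dt
piece [1/2, 1): integrate t*log(t) against the kernel
segment 1 to 3/2 holds log(t); add its integral
on [3/2, ∞) integrate f = exp(-t) against the kernel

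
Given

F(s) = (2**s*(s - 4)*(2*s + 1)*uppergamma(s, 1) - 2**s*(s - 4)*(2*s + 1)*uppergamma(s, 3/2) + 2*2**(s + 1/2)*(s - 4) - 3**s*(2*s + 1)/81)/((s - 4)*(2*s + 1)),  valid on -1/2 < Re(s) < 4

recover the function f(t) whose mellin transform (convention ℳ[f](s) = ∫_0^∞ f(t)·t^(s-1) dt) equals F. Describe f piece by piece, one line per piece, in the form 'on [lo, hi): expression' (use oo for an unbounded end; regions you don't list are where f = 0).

on [0, 2): sqrt(t)
on [2, 3): exp(-t/2)
on [3, oo): t**(-4)

summing 3 kernel integrals split by 2, 3 yields ℳ[f](s)
on [0, 2) integrate f = sqrt(t) against the kernel
∫ exp(-t/2)·t^(s-1) over [2, 3)
∫ over [3, ∞) of t**(-4)·t^(s-1) joins the sum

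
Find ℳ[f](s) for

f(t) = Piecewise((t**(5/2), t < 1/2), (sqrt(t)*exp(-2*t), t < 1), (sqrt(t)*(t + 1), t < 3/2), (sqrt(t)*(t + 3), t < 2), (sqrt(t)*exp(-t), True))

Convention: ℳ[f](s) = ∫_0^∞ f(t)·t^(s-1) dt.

the shared t-power comes off first: t**2 on [0, 1/2); exp(-2*t) on [1/2, 1); t + 1 on [1, 3/2); …
f breaks at 1/2, 1, 3/2, 2 into 5 integrals to sum
segment [0, 1/2) carries t**(5/2); integrate it
piece [1/2, 1): integrate sqrt(t)*exp(-2*t) against the kernel
on [1, 3/2) integrate f = sqrt(t)*(t + 1) against the kernel
the [3/2, 2) slice contributes ∫ sqrt(t)*(t + 3)·t^(s-1) dt
segment 2 to ∞ holds sqrt(t)*exp(-t); add its integral

2**(-s - 3/2)*(2**(s + 3/2)*(2*s + 1)*(2*s + 3)*(2*s + 5)*uppergamma(s + 1/2, 2) + 2**(s + 7/2)*(-2*s - 5) - 2**(s + 7/2)*(2*s + 1)*(2*s + 5) + 5*2**(2*s + 3)*(2*s + 1)*(2*s + 5) + 2**(2*s + 4)*(6*s + 15) + 3**(s + 1/2)*(-32*s - 80) - 8*3**(s + 1/2)*(2*s + 1)*(2*s + 5) + 2*(2*s + 1)*(2*s + 3)*(2*s + 5)*uppergamma(s + 1/2, 1) - 2*(2*s + 1)*(2*s + 3)*(2*s + 5)*uppergamma(s + 1/2, 2) + (2*s + 1)*(2*s + 3))/((2*s + 1)*(2*s + 3)*(2*s + 5))
  Re(s) > -5/2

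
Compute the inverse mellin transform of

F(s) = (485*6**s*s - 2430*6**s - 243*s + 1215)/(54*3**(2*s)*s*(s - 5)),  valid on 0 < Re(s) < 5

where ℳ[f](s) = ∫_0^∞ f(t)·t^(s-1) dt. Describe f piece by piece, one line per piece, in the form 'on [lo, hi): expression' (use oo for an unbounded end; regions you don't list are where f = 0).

strip the shared t-power: 9*t/2 on [0, 1/9); 9*t on [1/9, 2/3); 16/(6561*t**4) on [2/3, ∞)
remove the common scale on t first: 3*t/2 on [0, 1/3); 3*t on [1/3, 2); 16/(81*t**4) on [2, ∞)
reversing the common scale on t: t on [0, 1/2); 2*t on [1/2, 3); t**(-4) on [3, ∞)
slice at 1/9, 2/3, transform all 3 pieces, and sum them
segment [0, 1/9) carries 9/2; integrate it
∫ 9·t^(s-1) over [1/9, 2/3)
for t in [2/3, ∞): the term is ∫ 16/(6561*t**5)·t^(s-1)

on [0, 1/9): 9/2
on [1/9, 2/3): 9
on [2/3, oo): 16/(6561*t**5)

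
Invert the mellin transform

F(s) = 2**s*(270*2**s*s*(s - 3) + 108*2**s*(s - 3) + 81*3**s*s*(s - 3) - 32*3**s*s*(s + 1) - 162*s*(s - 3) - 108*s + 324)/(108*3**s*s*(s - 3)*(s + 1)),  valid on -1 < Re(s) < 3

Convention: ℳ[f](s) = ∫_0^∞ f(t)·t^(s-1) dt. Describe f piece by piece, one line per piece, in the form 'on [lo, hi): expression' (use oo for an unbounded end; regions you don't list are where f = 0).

remove the common scale on t first: 3*t/2 on [0, 1/3); 3*t + 1 on [1/3, 2/3); 3*t/4 on [2/3, 1); …
back out the common scale on t: t/2 on [0, 1); t + 1 on [1, 2); t/4 on [2, 3); …
invert the common scale on t to get t on [0, 1/2); 2*t + 1 on [1/2, 1); t/2 on [1, 3/2); …
treat the 4 regions marked off by 2/3, 4/3, 2 separately and sum
∫ over [0, 2/3) of 3*t/4·t^(s-1) joins the sum
segment 2/3 to 4/3 holds (3*t/2 + 1); add its integral
over [4/3, 2), the kernel integral of 3*t/8 enters the sum
segment [2, ∞) carries 64/(27*t**3); integrate it

on [0, 2/3): 3*t/4
on [2/3, 4/3): 3*t/2 + 1
on [4/3, 2): 3*t/8
on [2, oo): 64/(27*t**3)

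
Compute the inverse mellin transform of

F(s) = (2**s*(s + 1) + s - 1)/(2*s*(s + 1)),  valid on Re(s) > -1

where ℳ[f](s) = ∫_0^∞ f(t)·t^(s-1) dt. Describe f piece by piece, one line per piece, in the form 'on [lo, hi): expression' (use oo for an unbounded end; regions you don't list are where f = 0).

on [0, 1): t
on [1, 2): 1/2

treat the 2 regions marked off by 1 separately and sum
∫ t·t^(s-1) over [0, 1)
on [1, 2) integrate f = 1/2 against the kernel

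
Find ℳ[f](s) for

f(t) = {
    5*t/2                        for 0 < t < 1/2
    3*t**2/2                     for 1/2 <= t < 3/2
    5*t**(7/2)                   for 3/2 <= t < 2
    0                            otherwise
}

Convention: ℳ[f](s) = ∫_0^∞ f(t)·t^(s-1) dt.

(640*2**(2*s + 1/2)*(s + 1)*(s + 2) + 27*3**s*(s + 1)*(2*s + 7) - 135*sqrt(2)*3**(s + 1/2)*(s + 1)*(s + 2) - 3*(s + 1)*(2*s + 7) + 10*(s + 2)*(2*s + 7))/(8*2**s*(s + 1)*(s + 2)*(2*s + 7))
  Re(s) > -1

slice at 1/2, 3/2, transform all 3 pieces, and sum them
the [0, 1/2) slice contributes ∫ 5*t/2·t^(s-1) dt
piece [1/2, 3/2): integrate 3*t**2/2 against the kernel
∫ over [3/2, 2) of 5*t**(7/2)·t^(s-1) joins the sum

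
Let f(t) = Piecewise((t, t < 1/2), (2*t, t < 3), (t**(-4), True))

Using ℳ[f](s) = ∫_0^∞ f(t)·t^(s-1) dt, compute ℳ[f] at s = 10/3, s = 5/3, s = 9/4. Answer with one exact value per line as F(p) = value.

f breaks at 1/2, 3 into 3 integrals to sum
between 0 and 1/2 the integrand is t·t^(s-1)
∫ over [1/2, 3) of 2*t·t^(s-1) joins the sum
on [3, ∞) integrate f = t**(-4) against the kernel

F(10/3) = 2**(2/3)*(-3 + 7880*6**(1/3))/416
F(5/3) = 2**(1/3)*(-189 + 13640*6**(2/3))/4032
F(9/4) = 2**(3/4)*(-63 + 27320*6**(1/4))/3276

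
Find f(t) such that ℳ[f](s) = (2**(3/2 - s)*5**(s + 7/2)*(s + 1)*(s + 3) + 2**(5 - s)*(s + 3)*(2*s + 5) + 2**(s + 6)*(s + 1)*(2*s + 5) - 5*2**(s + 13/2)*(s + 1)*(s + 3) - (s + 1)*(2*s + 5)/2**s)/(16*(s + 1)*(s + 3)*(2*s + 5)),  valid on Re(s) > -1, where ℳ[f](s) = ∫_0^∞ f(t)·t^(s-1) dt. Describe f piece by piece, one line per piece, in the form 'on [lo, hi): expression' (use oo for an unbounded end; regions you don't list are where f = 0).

split f at 1/2, 2: ℳ[f](s) collects 3 kernel integrals
segment [0, 1/2) carries 4*t; integrate it
segment [1/2, 2) carries t**3/2; integrate it
on [2, 5/2): add ∫ 5*t**(5/2)/2·t^(s-1) dt

on [0, 1/2): 4*t
on [1/2, 2): t**3/2
on [2, 5/2): 5*t**(5/2)/2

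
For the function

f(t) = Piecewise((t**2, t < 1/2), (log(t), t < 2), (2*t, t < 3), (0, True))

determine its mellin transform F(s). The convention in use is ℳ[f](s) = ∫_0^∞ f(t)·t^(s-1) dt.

(-16*2**(2*s)*s**2*(s + 2) + 4*2**(2*s)*s*(s + 1)*(s + 2)*log(2) - 4*2**(2*s)*(s + 1)*(s + 2) + 24*6**s*s**2*(s + 2) + s**2*(s + 1) + 4*s*(s + 1)*(s + 2)*log(2) + 4*(s + 1)*(s + 2))/(4*2**s*s**2*(s + 1)*(s + 2))
  Re(s) > -2

slice at 1/2, 2, transform all 3 pieces, and sum them
between 0 and 1/2 the integrand is t**2·t^(s-1)
over [1/2, 2), the kernel integral of log(t) enters the sum
on [2, 3) integrate f = 2*t against the kernel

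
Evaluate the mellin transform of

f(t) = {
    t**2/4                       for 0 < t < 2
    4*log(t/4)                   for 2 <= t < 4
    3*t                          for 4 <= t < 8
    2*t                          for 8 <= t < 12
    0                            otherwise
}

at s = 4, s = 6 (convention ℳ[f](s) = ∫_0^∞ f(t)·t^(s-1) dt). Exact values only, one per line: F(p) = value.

peel off the shared t-power: t/4 on [0, 2); 4*log(t/4)/t on [2, 4); 3 on [4, 8); …
peel off the common scale on t: t/2 on [0, 1); 2*log(t/2)/t on [1, 2); 3 on [2, 4); …
remove the common scale on t first: t on [0, 1/2); log(t)/t on [1/2, 1); 3 on [1, 2); …
cuts at 2, 4, 8: linearity sums the 4 kernel integrals
∫ over [0, 2) of t**2/4·t^(s-1) joins the sum
segment 2 to 4 holds 4*log(t/4); add its integral
over [4, 8), the kernel integral of 3*t enters the sum
on [8, 12) integrate f = 2*t against the kernel

F(4) = 16*log(2) + 316244/3
F(6) = 128*log(2)/3 + 73708536/7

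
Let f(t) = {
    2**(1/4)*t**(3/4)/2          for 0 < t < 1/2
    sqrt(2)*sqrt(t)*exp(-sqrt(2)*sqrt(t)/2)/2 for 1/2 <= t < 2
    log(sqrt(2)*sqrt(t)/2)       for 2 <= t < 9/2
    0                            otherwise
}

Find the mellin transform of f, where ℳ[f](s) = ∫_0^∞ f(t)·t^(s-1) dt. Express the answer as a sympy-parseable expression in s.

undo the common scale on t: t**(3/4) on [0, 1/4); sqrt(t)*exp(-sqrt(t)) on [1/4, 1); log(sqrt(t)) on [1, 9/4)
the shared t-power comes off first: t**(1/4) on [0, 1/4); exp(-sqrt(t)) on [1/4, 1); log(sqrt(t))/sqrt(t) on [1, 9/4)
the power substitution comes off first: sqrt(t) on [0, 1/2); exp(-t) on [1/2, 1); log(t)/t on [1, 3/2)
summing 3 kernel integrals split by 1/2, 2 yields ℳ[f](s)
segment [0, 1/2) carries 2**(1/4)*t**(3/4)/2; integrate it
piece [1/2, 2): integrate sqrt(2)*sqrt(t)*exp(-sqrt(2)*sqrt(t)/2)/2 against the kernel
over [2, 9/2), the kernel integral of log(sqrt(2)*sqrt(t)/2) enters the sum

(16*2**(2*s)*s**3*uppergamma(2*s + 1, 1/2) - 16*2**(2*s)*s**3*uppergamma(2*s + 1, 1) + 12*2**(2*s)*s**2*uppergamma(2*s + 1, 1/2) - 12*2**(2*s)*s**2*uppergamma(2*s + 1, 1) + 4*2**(2*s)*s - 3*3**(2*s) + 3*4**s + 9**s*s**2*(-8*log(2) + 8*log(3)) - 4*9**s*s + 9**s*s*(-6*log(2) + 6*log(3)) + 2*sqrt(2)*s**2)/(2*2**s*s**2*(4*s + 3))
  Re(s) > -3/4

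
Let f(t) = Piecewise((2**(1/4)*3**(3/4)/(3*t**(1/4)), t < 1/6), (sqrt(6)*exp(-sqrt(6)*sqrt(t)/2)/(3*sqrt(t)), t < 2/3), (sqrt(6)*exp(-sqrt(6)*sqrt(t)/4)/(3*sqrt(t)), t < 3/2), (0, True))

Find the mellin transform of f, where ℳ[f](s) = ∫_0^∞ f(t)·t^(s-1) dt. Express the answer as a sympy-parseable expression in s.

the common scale on t comes off first: t**(-1/4) on [0, 1/4); exp(-sqrt(t))/sqrt(t) on [1/4, 1); exp(-sqrt(t)/2)/sqrt(t) on [1, 9/4)
back out the power substitution: 1/sqrt(t) on [0, 1/2); exp(-t)/t on [1/2, 1); exp(-t/2)/t on [1, 3/2)
the shared t-power comes off first: sqrt(t) on [0, 1/2); exp(-t) on [1/2, 1); exp(-t/2) on [1, 3/2)
the 3 pieces separated at 1/6, 2/3 each add one integral
on [0, 1/6): add ∫ 2**(1/4)*3**(3/4)/(3*t**(1/4))·t^(s-1) dt
piece [1/6, 2/3): integrate sqrt(6)*exp(-sqrt(6)*sqrt(t)/2)/(3*sqrt(t)) against the kernel
∫ sqrt(6)*exp(-sqrt(6)*sqrt(t)/4)/(3*sqrt(t))·t^(s-1) over [2/3, 3/2)

(16**s*(4*s - 1)*uppergamma(2*s - 1, 1/2) - 16**s*(4*s - 1)*uppergamma(2*s - 1, 3/4) + 2**(2*s + 1)*(4*s - 1)*uppergamma(2*s - 1, 1/2) - 2**(2*s + 1)*(4*s - 1)*uppergamma(2*s - 1, 1) + 4*sqrt(2))/(6**s*(4*s - 1))
  Re(s) > 1/4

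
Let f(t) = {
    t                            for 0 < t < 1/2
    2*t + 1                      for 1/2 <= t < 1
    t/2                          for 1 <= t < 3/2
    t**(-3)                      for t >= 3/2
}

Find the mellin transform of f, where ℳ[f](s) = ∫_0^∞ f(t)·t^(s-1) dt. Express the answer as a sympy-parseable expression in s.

decompose at 1/2, 1, 3/2; ℳ[f](s) sums the 4 pieces' integrals
∫ over [0, 1/2) of t·t^(s-1) joins the sum
over [1/2, 1), the kernel integral of (2*t + 1) enters the sum
for t in [1, 3/2): the term is ∫ t/2·t^(s-1)
segment [3/2, ∞) carries t**(-3); integrate it

(270*2**s*s**2 - 702*2**s*s - 324*2**s + 49*3**s*s**2 - 275*3**s*s - 162*s**2 + 378*s + 324)/(108*2**s*s*(s**2 - 2*s - 3))
  -1 < Re(s) < 3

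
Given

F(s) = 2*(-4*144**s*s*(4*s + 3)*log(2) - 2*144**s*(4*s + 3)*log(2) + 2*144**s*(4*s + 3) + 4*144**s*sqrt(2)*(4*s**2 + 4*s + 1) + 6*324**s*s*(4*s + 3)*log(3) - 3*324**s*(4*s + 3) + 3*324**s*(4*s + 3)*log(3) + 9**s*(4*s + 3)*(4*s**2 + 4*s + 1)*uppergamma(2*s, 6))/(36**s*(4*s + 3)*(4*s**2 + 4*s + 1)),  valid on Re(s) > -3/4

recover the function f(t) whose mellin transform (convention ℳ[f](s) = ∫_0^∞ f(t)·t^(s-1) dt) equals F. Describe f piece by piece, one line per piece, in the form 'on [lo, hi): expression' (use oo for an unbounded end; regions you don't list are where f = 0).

on [0, 4): t**(3/4)
on [4, 9): sqrt(t)*log(sqrt(t))
on [9, oo): exp(-2*sqrt(t))

invert the power substitution to get t**(3/2) on [0, 2); t*log(t) on [2, 3); exp(-2*t) on [3, ∞)
cuts at 4, 9: linearity sums the 3 kernel integrals
for t in [0, 4): the term is ∫ t**(3/4)·t^(s-1)
[4, 9) adds the kernel integral of sqrt(t)*log(sqrt(t))
the [9, ∞) slice contributes ∫ exp(-2*sqrt(t))·t^(s-1) dt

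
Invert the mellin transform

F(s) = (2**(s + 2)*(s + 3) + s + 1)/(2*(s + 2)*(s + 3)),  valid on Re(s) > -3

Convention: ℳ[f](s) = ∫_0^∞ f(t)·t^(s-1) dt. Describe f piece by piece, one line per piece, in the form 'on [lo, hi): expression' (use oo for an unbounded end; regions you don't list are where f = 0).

on [0, 1): t**3
on [1, 2): t**2/2

undo the shared t-power: t on [0, 1); 1/2 on [1, 2)
slice at 1, transform all 2 pieces, and sum them
piece [0, 1): integrate t**3 against the kernel
∫ over [1, 2) of t**2/2·t^(s-1) joins the sum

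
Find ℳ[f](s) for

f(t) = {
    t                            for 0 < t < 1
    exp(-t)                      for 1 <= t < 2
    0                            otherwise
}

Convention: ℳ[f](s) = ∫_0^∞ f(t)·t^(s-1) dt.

((s + 1)*uppergamma(s, 1) - (s + 1)*uppergamma(s, 2) + 1)/(s + 1)
  Re(s) > -1

decompose at 1; ℳ[f](s) sums the 2 pieces' integrals
between 0 and 1 the integrand is t·t^(s-1)
on [1, 2) integrate f = exp(-t) against the kernel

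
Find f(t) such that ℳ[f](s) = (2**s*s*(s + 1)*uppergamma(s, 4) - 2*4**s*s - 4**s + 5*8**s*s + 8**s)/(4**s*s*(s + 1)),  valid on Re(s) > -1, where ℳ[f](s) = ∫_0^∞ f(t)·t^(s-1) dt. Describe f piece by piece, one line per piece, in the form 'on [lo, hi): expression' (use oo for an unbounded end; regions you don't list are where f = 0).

on [0, 1): t
on [1, 2): 2*t + 1
on [2, oo): exp(-2*t)

decompose at 1, 2; ℳ[f](s) sums the 3 pieces' integrals
∫ over [0, 1) of t·t^(s-1) joins the sum
segment 1 to 2 holds (2*t + 1); add its integral
piece [2, ∞): integrate exp(-2*t) against the kernel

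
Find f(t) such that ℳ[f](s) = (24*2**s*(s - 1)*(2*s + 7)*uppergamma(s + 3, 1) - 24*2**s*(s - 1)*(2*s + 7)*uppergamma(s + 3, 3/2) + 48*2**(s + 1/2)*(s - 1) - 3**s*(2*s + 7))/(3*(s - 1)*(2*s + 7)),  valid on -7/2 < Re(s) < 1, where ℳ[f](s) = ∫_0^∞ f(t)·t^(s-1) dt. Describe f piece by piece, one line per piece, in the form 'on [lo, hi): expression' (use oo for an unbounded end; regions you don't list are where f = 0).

reversing the shared t-power: t**(5/2) on [0, 2); t**2*exp(-t/2) on [2, 3); t**(-2) on [3, ∞)
invert the shared t-power to get sqrt(t) on [0, 2); exp(-t/2) on [2, 3); t**(-4) on [3, ∞)
slice at 2, 3, transform all 3 pieces, and sum them
over [0, 2), the kernel integral of t**(7/2) enters the sum
the [2, 3) slice contributes ∫ t**3*exp(-t/2)·t^(s-1) dt
for t in [3, ∞): the term is ∫ 1/t·t^(s-1)

on [0, 2): t**(7/2)
on [2, 3): t**3*exp(-t/2)
on [3, oo): 1/t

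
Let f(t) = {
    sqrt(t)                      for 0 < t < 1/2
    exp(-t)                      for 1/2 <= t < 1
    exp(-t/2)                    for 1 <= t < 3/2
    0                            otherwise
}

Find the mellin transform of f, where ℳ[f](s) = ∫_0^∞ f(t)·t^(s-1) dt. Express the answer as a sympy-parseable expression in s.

slice at 1/2, 1, transform all 3 pieces, and sum them
∫ over [0, 1/2) of sqrt(t)·t^(s-1) joins the sum
between 1/2 and 1 the integrand is exp(-t)·t^(s-1)
over [1, 3/2), the kernel integral of exp(-t/2) enters the sum

(2**s*(2*s + 1)*uppergamma(s, 1/2) - 2**s*(2*s + 1)*uppergamma(s, 1) + 4**s*(2*s + 1)*uppergamma(s, 1/2) - 4**s*(2*s + 1)*uppergamma(s, 3/4) + sqrt(2))/(2**s*(2*s + 1))
  Re(s) > -1/2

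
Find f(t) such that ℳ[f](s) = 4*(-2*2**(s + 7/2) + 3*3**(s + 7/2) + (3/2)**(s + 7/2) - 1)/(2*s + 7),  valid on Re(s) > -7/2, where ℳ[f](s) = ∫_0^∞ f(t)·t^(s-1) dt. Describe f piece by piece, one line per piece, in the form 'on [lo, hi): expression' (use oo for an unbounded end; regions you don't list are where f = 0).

on [0, 1): 2*t**(7/2)
on [1, 3/2): 4*t**(7/2)
on [3/2, 2): 2*t**(7/2)
on [2, 3): 6*t**(7/2)

cuts at 1, 3/2, 2: linearity sums the 4 kernel integrals
between 0 and 1 the integrand is 2*t**(7/2)·t^(s-1)
segment [1, 3/2) carries 4*t**(7/2); integrate it
∫ 2*t**(7/2)·t^(s-1) over [3/2, 2)
on [2, 3): add ∫ 6*t**(7/2)·t^(s-1) dt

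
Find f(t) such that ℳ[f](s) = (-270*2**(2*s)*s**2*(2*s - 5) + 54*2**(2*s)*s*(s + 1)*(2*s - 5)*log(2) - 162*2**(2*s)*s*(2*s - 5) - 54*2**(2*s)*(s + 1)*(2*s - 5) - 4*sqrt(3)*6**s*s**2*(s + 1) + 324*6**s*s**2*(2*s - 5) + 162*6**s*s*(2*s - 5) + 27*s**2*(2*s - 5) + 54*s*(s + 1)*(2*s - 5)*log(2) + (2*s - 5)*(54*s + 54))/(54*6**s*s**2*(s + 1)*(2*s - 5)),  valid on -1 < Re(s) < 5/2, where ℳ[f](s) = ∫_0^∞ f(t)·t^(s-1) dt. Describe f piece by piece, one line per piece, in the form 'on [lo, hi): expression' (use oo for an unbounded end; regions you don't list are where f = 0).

on [0, 1/6): 3*t
on [1/6, 2/3): log(3*t)
on [2/3, 1): 3*t + 3
on [1, oo): sqrt(3)/(27*t**(5/2))

strip the common scale on t: t on [0, 1/2); log(t) on [1/2, 2); t + 3 on [2, 3); …
f breaks at 1/6, 2/3, 1 into 4 integrals to sum
over [0, 1/6), the kernel integral of 3*t enters the sum
the [1/6, 2/3) slice contributes ∫ log(3*t)·t^(s-1) dt
∫ (3*t + 3)·t^(s-1) over [2/3, 1)
between 1 and ∞ the integrand is sqrt(3)/(27*t**(5/2))·t^(s-1)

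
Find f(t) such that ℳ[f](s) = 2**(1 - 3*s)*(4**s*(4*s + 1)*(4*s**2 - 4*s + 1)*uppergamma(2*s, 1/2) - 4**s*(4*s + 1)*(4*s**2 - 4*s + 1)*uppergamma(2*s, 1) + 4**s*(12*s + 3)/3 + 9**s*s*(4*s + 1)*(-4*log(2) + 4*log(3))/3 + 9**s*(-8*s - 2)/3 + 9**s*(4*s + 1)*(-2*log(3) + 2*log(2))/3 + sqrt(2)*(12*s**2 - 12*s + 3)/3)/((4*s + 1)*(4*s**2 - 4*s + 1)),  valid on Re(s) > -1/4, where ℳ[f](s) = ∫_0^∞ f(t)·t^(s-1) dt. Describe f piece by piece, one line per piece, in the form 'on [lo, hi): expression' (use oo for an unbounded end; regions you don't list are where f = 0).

on [0, 1/8): 2**(1/4)*t**(1/4)
on [1/8, 1/2): exp(-sqrt(2)*sqrt(t))
on [1/2, 9/8): sqrt(2)*log(sqrt(2)*sqrt(t))/(2*sqrt(t))

peel off the common scale on t: t**(1/4) on [0, 1/4); exp(-sqrt(t)) on [1/4, 1); log(sqrt(t))/sqrt(t) on [1, 9/4)
invert the power substitution to get sqrt(t) on [0, 1/2); exp(-t) on [1/2, 1); log(t)/t on [1, 3/2)
decompose at 1/8, 1/2; ℳ[f](s) sums the 3 pieces' integrals
segment [0, 1/8) carries 2**(1/4)*t**(1/4); integrate it
over [1/8, 1/2), the kernel integral of exp(-sqrt(2)*sqrt(t)) enters the sum
segment [1/2, 9/8) carries sqrt(2)*log(sqrt(2)*sqrt(t))/(2*sqrt(t)); integrate it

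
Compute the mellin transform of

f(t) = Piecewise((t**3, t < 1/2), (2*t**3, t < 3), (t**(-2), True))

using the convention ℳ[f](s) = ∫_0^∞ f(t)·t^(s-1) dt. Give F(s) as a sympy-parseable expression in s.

(3880*6**s*s - 7800*6**s - 9*s + 18)/(72*2**s*(s**2 + s - 6))
  -3 < Re(s) < 2

remove the shared t-power first: t on [0, 1/2); 2*t on [1/2, 3); t**(-4) on [3, ∞)
the 3 pieces separated at 1/2, 3 each add one integral
[0, 1/2) adds the kernel integral of t**3
∫ over [1/2, 3) of 2*t**3·t^(s-1) joins the sum
segment 3 to ∞ holds t**(-2); add its integral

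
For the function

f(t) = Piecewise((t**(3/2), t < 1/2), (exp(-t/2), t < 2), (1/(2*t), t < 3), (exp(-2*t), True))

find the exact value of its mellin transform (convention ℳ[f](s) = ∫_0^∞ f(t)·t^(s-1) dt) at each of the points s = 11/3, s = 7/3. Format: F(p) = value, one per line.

slice at 1/2, 2, 3, transform all 4 pieces, and sum them
the [0, 1/2) slice contributes ∫ t**(3/2)·t^(s-1) dt
over [1/2, 2), the kernel integral of exp(-t/2) enters the sum
between 2 and 3 the integrand is 1/(2*t)·t^(s-1)
over [3, ∞), the kernel integral of exp(-2*t) enters the sum

F(11/3) = -8*2**(2/3)*uppergamma(11/3, 1) - 3*2**(2/3)/4 + 3*2**(5/6)/992 + 2**(1/3)*uppergamma(11/3, 6)/16 + 27*3**(2/3)/16 + 8*2**(2/3)*uppergamma(11/3, 1/4)
F(7/3) = -4*2**(1/3)*uppergamma(7/3, 1) - 3*2**(1/3)/4 + 2**(2/3)*uppergamma(7/3, 6)/8 + 3*2**(1/6)/184 + 9*3**(1/3)/8 + 4*2**(1/3)*uppergamma(7/3, 1/4)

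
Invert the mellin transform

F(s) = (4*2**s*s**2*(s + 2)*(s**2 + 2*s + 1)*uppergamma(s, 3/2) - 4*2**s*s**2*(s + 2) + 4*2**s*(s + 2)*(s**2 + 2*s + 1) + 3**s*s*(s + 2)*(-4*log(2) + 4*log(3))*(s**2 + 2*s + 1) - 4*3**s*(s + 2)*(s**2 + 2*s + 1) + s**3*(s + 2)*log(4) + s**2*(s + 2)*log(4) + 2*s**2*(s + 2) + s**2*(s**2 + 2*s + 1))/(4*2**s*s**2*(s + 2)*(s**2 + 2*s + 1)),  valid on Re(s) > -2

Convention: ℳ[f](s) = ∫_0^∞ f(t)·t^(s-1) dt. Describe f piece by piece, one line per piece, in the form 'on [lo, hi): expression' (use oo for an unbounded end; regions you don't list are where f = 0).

on [0, 1/2): t**2
on [1/2, 1): t*log(t)
on [1, 3/2): log(t)
on [3/2, oo): exp(-t)

integrate the 4 segments split at 1/2, 1, 3/2, then add the results
segment 0 to 1/2 holds t**2; add its integral
∫ over [1/2, 1) of t*log(t)·t^(s-1) joins the sum
on [1, 3/2): add ∫ log(t)·t^(s-1) dt
segment 3/2 to ∞ holds exp(-t); add its integral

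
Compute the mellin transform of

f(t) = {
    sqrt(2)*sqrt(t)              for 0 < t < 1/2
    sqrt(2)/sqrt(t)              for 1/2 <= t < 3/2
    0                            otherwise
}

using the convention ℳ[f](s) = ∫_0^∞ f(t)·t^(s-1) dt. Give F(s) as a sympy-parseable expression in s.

2**(1 - s)*(3**(s + 1/2)*(4*s + 2)/3 - 2*s - 3)/((2*s - 1)*(2*s + 1))
  Re(s) > -1/2

peel off the common scale on t: sqrt(t) on [0, 1); 2/sqrt(t) on [1, 3)
invert the shared t-power to get t**(3/2) on [0, 1); 2*sqrt(t) on [1, 3)
f breaks at 1/2 into 2 integrals to sum
piece [0, 1/2): integrate sqrt(2)*sqrt(t) against the kernel
∫ sqrt(2)/sqrt(t)·t^(s-1) over [1/2, 3/2)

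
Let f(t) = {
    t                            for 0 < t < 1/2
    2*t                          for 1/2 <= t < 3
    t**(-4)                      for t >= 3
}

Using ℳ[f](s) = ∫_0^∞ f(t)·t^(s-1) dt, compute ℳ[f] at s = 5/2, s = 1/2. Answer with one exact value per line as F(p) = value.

split f at 1/2, 3: ℳ[f](s) collects 3 kernel integrals
the [0, 1/2) slice contributes ∫ t·t^(s-1) dt
[1/2, 3) adds the kernel integral of 2*t
segment [3, ∞) carries t**(-4); integrate it

F(5/2) = sqrt(2)*(-27 + 11720*sqrt(6))/1512
F(1/2) = sqrt(2)*(-189 + 2270*sqrt(6))/1134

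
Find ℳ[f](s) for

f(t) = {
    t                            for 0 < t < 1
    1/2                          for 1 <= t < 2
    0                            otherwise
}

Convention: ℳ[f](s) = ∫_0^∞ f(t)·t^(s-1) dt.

(2**s*(s + 1) + s - 1)/(2*s*(s + 1))
  Re(s) > -1

the 2 pieces separated at 1 each add one integral
over [0, 1), the kernel integral of t enters the sum
∫ 1/2·t^(s-1) over [1, 2)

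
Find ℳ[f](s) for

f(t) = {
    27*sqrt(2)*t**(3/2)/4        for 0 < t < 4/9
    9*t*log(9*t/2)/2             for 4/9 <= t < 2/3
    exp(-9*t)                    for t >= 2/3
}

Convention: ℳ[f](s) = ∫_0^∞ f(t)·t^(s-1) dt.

(-12**s*s*(2*s + 3)*log(4) - 12**s*(2*s + 3)*log(4) + 12**s*(4*s + 6) + 12**s*sqrt(2)*(4*s**2 + 8*s + 4) + 3*18**s*s*(2*s + 3)*log(3) + 18**s*(-6*s - 9) + 3*18**s*(2*s + 3)*log(3) + 3**s*(2*s + 3)*(s**2 + 2*s + 1)*uppergamma(s, 6))/(27**s*(2*s + 3)*(s**2 + 2*s + 1))
  Re(s) > -3/2

remove the common scale on t first: 3*sqrt(6)*t**(3/2)/4 on [0, 4/3); 3*t*log(3*t/2)/2 on [4/3, 2); exp(-3*t) on [2, ∞)
strip the common scale on t: t**(3/2) on [0, 2); t*log(t) on [2, 3); exp(-2*t) on [3, ∞)
treat the 3 regions marked off by 4/9, 2/3 separately and sum
segment [0, 4/9) carries 27*sqrt(2)*t**(3/2)/4; integrate it
on [4/9, 2/3) integrate f = 9*t*log(9*t/2)/2 against the kernel
over [2/3, ∞), the kernel integral of exp(-9*t) enters the sum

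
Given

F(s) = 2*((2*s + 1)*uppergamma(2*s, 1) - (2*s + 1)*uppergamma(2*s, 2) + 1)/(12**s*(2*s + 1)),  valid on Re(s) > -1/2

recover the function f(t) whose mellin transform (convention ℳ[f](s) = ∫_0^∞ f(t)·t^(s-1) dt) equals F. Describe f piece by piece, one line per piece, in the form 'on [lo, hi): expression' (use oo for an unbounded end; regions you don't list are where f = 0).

invert the common scale on t to get 2*sqrt(t) on [0, 1/4); exp(-2*sqrt(t)) on [1/4, 1)
strip the power substitution: 2*t on [0, 1/2); exp(-2*t) on [1/2, 1)
back out the common scale on t: t on [0, 1); exp(-t) on [1, 2)
summing 2 kernel integrals split by 1/12 yields ℳ[f](s)
between 0 and 1/12 the integrand is 2*sqrt(3)*sqrt(t)·t^(s-1)
segment 1/12 to 1/3 holds exp(-2*sqrt(3)*sqrt(t)); add its integral

on [0, 1/12): 2*sqrt(3)*sqrt(t)
on [1/12, 1/3): exp(-2*sqrt(3)*sqrt(t))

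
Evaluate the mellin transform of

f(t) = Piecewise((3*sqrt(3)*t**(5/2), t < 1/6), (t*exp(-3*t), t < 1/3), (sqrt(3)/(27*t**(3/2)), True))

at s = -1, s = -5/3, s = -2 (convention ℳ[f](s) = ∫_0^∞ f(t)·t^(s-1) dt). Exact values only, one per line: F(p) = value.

invert the shared t-power to get 3*sqrt(3)*t**(3/2) on [0, 1/6); exp(-3*t) on [1/6, 1/3); sqrt(3)/(27*t**(5/2)) on [1/3, ∞)
invert the common scale on t to get t**(3/2) on [0, 1/2); exp(-t) on [1/2, 1); t**(-5/2) on [1, ∞)
split f at 1/6, 1/3: ℳ[f](s) collects 3 kernel integrals
between 0 and 1/6 the integrand is 3*sqrt(3)*t**(5/2)·t^(s-1)
piece [1/6, 1/3): integrate t*exp(-3*t) against the kernel
over [1/3, ∞), the kernel integral of sqrt(3)/(27*t**(3/2)) enters the sum

F(-1) = Ei(-1) + sqrt(2)/6 + 2/5 - Ei(-1/2)
F(-5/3) = 3**(2/3)*(-uppergamma(-2/3, 1) + 6/19 + uppergamma(-2/3, 1/2) + 3*2**(1/6)/5)
F(-2) = -3*expint(2, 1) + 6/7 + 6*expint(2, 1/2) + 3*sqrt(2)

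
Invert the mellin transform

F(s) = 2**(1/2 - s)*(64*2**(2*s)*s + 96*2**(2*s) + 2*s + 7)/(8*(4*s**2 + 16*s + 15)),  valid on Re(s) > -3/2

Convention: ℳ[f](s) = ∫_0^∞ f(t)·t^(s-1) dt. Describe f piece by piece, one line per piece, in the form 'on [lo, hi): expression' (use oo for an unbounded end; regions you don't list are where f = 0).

treat the 2 regions marked off by 1/2 separately and sum
[0, 1/2) adds the kernel integral of t**(3/2)/2
piece [1/2, 2): integrate t**(5/2)/2 against the kernel

on [0, 1/2): t**(3/2)/2
on [1/2, 2): t**(5/2)/2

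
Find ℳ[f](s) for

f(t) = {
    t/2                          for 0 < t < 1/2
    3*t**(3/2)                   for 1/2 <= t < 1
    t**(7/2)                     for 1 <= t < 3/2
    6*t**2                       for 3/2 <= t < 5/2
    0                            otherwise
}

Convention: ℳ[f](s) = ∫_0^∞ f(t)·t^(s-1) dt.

(27*2**(1/2 - s)*3**(s + 1/2)*(s + 1)*(s + 2)*(2*s + 3) - 12*2**(1/2 - s)*(s + 1)*(s + 2)*(2*s + 7) - 16*(s + 1)*(s + 2)*(2*s + 3) + 48*(s + 1)*(s + 2)*(2*s + 7) - 108*3**s*(s + 1)*(2*s + 3)*(2*s + 7)/2**s + 300*5**s*(s + 1)*(2*s + 3)*(2*s + 7)/2**s + 2*(s + 2)*(2*s + 3)*(2*s + 7)/2**s)/(8*(s + 1)*(s + 2)*(2*s + 3)*(2*s + 7))
  Re(s) > -1

f breaks at 1/2, 1, 3/2 into 4 integrals to sum
segment [0, 1/2) carries t/2; integrate it
over [1/2, 1), the kernel integral of 3*t**(3/2) enters the sum
between 1 and 3/2 the integrand is t**(7/2)·t^(s-1)
[3/2, 5/2) adds the kernel integral of 6*t**2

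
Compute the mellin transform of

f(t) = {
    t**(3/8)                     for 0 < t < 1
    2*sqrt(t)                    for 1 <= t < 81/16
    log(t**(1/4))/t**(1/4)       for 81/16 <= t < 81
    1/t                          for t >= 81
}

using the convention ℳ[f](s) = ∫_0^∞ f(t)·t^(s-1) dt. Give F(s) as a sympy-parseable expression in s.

2*(324*2**(4*s)*(4*s - 4)*(4*s + 2)*(16*s**2 - 8*s + 1) - 324*2**(4*s)*(4*s - 4)*(8*s + 3)*(16*s**2 - 8*s + 1) - 432*3**(4*s)*s*(4*s - 4)*(4*s + 2)*(8*s + 3)*log(3) + 432*3**(4*s)*s*(4*s - 4)*(4*s + 2)*(8*s + 3)*log(2) - 108*3**(4*s)*(4*s - 4)*(4*s + 2)*(8*s + 3)*log(2) + 108*3**(4*s)*(4*s - 4)*(4*s + 2)*(8*s + 3) + 108*3**(4*s)*(4*s - 4)*(4*s + 2)*(8*s + 3)*log(3) + 729*3**(4*s)*(4*s - 4)*(8*s + 3)*(16*s**2 - 8*s + 1) + 216*6**(4*s)*s*(4*s - 4)*(4*s + 2)*(8*s + 3)*log(3) - 54*6**(4*s)*(4*s - 4)*(4*s + 2)*(8*s + 3)*log(3) - 54*6**(4*s)*(4*s - 4)*(4*s + 2)*(8*s + 3) - 2*6**(4*s)*(4*s + 2)*(8*s + 3)*(16*s**2 - 8*s + 1))/(81*2**(4*s)*(4*s - 4)*(4*s + 2)*(8*s + 3)*(16*s**2 - 8*s + 1))
  -3/8 < Re(s) < 1

undo the power substitution: t**(3/4) on [0, 1); 2*t on [1, 9/4); log(sqrt(t))/sqrt(t) on [9/4, 9); …
reversing the power substitution: t**(3/2) on [0, 1); 2*t**2 on [1, 3/2); log(t)/t on [3/2, 3); …
summing 4 kernel integrals split by 1, 81/16, 81 yields ℳ[f](s)
on [0, 1): add ∫ t**(3/8)·t^(s-1) dt
on [1, 81/16): add ∫ 2*sqrt(t)·t^(s-1) dt
the [81/16, 81) slice contributes ∫ log(t**(1/4))/t**(1/4)·t^(s-1) dt
between 81 and ∞ the integrand is 1/t·t^(s-1)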